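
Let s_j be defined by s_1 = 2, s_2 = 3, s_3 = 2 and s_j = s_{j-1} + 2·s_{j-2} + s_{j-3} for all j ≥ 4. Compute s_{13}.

Compute successive terms:
s_4 = 10, s_5 = 17, s_6 = 39, s_7 = 83, s_8 = 178, s_9 = 383, s_{10} = 822, s_{11} = 1766, s_{12} = 3793, s_{13} = 8147.

8147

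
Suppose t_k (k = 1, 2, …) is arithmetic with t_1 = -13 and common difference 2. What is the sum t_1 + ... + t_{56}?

t_k = -13 + (k - 1)·2.
t_{56} = 97; S = 56·(-13 + 97)/2 = 2352.

2352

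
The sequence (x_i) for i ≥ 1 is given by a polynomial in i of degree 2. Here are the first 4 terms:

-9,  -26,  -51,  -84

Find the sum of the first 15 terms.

-5560

1st diffs: -17, -25, -33.
2nd diffs: -8, -8 (constant).
So x_i = -4i^2 - 5i.
Continuing: …, -125, -174, -231, -296, …, x_{15} = -975.
Summing i = 1..15 (15 terms) gives -5560.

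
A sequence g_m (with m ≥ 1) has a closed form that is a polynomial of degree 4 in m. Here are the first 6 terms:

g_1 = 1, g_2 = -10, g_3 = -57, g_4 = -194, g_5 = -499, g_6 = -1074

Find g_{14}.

-35554

1st diffs: -11, -47, -137, -305, -575.
2nd diffs: -36, -90, -168, -270.
3rd diffs: -54, -78, -102.
4th diffs: -24, -24 (constant).
Newton forward-difference form: g_m = 1 + (-11)·C(m-1,1) + (-36)·C(m-1,2) + (-54)·C(m-1,3) + (-24)·C(m-1,4).
At m = 14: m-1 = 13, so g_{14} = 1 - 143 - 2808 - 15444 - 17160 = -35554.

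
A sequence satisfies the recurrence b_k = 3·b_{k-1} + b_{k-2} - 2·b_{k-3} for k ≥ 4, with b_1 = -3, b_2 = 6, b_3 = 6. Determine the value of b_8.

2604

Compute successive terms:
b_4 = 30, b_5 = 84, b_6 = 270, b_7 = 834, b_8 = 2604.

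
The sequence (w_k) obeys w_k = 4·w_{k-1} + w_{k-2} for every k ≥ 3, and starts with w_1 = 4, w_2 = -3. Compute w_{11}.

Applying the relation repeatedly:
w_3 = -8; w_4 = -35; w_5 = -148; w_6 = -627; w_7 = -2656; w_8 = -11251; w_9 = -47660; w_{10} = -201891; w_{11} = -855224.

-855224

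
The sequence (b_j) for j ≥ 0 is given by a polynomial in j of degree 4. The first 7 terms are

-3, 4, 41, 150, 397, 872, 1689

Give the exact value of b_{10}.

11497

1st diffs: 7, 37, 109, 247, 475, 817.
2nd diffs: 30, 72, 138, 228, 342.
3rd diffs: 42, 66, 90, 114.
4th diffs: 24, 24, 24 (constant).
So b_j = j^4 + j^3 + 5j^2 - 3.
Evaluating at j = 10 gives b_{10} = 11497.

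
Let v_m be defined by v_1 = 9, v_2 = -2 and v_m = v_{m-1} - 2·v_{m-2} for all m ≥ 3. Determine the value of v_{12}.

152

Applying the relation repeatedly:
v_3 = -20; v_4 = -16; v_5 = 24; v_6 = 56; v_7 = 8; v_8 = -104; v_9 = -120; v_{10} = 88; v_{11} = 328; v_{12} = 152.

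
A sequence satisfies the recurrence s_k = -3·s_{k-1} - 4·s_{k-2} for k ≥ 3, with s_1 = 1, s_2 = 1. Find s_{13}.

-8279

Applying the relation repeatedly:
s_3 = -7  s_4 = 17  s_5 = -23  …  s_{10} = -287  s_{11} = -967  s_{12} = 4049  s_{13} = -8279.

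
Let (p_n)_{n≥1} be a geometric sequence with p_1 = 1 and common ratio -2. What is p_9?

256

p_n = 1·(-2)^(n-1).
p_9 = 1·(-2)^8 = 256.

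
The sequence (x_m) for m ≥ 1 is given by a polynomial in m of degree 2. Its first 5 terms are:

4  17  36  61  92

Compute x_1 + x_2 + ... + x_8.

732

1st diffs: 13, 19, 25, 31.
2nd diffs: 6, 6, 6 (constant).
Newton forward-difference form: x_m = 4 + 13·C(m-1,1) + 6·C(m-1,2).
Continuing: 129, 172, 221.
Summing m = 1..8 (8 terms) gives 732.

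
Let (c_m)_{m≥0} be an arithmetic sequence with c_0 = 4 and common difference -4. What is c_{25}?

c_m = 4 + (m - 0)·(-4).
c_{25} = 4 + 25·(-4) = -96.

-96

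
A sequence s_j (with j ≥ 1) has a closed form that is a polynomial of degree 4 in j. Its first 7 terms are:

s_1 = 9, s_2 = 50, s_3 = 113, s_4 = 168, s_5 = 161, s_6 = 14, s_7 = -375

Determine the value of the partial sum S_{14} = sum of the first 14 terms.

1st diffs: 41, 63, 55, -7, -147, -389.
2nd diffs: 22, -8, -62, -140, -242.
3rd diffs: -30, -54, -78, -102.
4th diffs: -24, -24, -24 (constant).
Newton forward-difference form: s_j = 9 + 41·C(j-1,1) + 22·C(j-1,2) + (-30)·C(j-1,3) + (-24)·C(j-1,4).
Continuing: …, -1132, -2407, -4374, -7231, …, s_{14} = -23482.
Summing j = 1..14 (14 terms) gives -66213.

-66213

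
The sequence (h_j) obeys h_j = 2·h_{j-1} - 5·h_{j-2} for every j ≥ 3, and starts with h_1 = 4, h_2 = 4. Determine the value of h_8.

h_3 = -12, h_4 = -44, h_5 = -28, h_6 = 164, h_7 = 468, h_8 = 116.

116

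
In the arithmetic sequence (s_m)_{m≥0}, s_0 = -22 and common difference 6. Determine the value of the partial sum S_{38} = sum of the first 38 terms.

s_m = -22 + (m - 0)·6.
s_{37} = 200; S = 38·(-22 + 200)/2 = 3382.

3382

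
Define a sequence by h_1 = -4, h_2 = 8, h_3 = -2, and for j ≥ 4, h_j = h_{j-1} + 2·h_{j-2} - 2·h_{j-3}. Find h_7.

Applying the relation repeatedly:
h_4 = 22  h_5 = 2  h_6 = 50  h_7 = 10.

10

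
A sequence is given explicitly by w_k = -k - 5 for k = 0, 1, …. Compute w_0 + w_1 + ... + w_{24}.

Over k = 0..24: Σk = 300.
Total = (-1)·300 + (-5)·25 = -425.

-425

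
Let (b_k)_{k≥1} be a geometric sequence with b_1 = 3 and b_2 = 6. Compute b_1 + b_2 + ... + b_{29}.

Common ratio r = 2.
b_k = 3·2^(k-1).
S = 3·(2^29 - 1)/(2 - 1) = 3·(536870912 - 1)/(1) = 1610612733.

1610612733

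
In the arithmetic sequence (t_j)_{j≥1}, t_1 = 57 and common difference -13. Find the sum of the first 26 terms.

t_j = 57 + (j - 1)·(-13).
t_{26} = -268; S = 26·(57 + (-268))/2 = -2743.

-2743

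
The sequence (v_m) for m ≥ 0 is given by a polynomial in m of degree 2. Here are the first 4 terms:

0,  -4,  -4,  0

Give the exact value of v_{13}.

1st diffs: -4, 0, 4.
2nd diffs: 4, 4 (constant).
So v_m = 2m^2 - 6m.
Evaluating at m = 13 gives v_{13} = 260.

260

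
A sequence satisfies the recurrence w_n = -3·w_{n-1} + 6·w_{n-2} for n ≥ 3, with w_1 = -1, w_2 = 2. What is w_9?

-78408

Compute successive terms:
w_3 = -12  w_4 = 48  w_5 = -216  w_6 = 936  w_7 = -4104  w_8 = 17928  w_9 = -78408.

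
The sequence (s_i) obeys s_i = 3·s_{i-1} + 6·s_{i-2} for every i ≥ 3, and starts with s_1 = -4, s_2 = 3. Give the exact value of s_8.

-13203

Iterate the recurrence:
s_3 = -15;  s_4 = -27;  s_5 = -171;  s_6 = -675;  s_7 = -3051;  s_8 = -13203.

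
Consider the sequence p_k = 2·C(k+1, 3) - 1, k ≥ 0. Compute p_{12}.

571

C(13, 3) = 286, so p_{12} = 571.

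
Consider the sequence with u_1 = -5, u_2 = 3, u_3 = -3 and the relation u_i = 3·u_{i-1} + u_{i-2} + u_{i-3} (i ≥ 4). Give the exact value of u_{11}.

Compute successive terms:
u_4 = -11; u_5 = -33; u_6 = -113; u_7 = -383; u_8 = -1295; u_9 = -4381; u_{10} = -14821; u_{11} = -50139.

-50139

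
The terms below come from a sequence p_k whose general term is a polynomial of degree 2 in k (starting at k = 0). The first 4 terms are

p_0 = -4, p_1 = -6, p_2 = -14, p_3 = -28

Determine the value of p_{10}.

1st diffs: -2, -8, -14.
2nd diffs: -6, -6 (constant).
Newton forward-difference form: p_k = -4 + (-2)·C(k,1) + (-6)·C(k,2).
At k = 10: k = 10, so p_{10} = -4 - 20 - 270 = -294.

-294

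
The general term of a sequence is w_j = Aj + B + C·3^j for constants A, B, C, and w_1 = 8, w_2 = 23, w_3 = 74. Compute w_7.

Write the equations: A + B + 3C = 8; 2A + B + 9C = 23; 3A + B + 27C = 74.
Subtracting the first from the second: A + 6C = 15.
Subtracting the second from the third: A + 18C = 51.
Solving: C = 3, A = -3, then B = 2.
Therefore w_7 = -21 + 2 + 3·2187 = 6542.

6542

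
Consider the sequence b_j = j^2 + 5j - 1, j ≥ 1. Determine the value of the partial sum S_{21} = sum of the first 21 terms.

Over j = 1..21: Σj = 231, Σj² = 3311.
Total = (1)·3311 + (5)·231 + (-1)·21 = 4445.

4445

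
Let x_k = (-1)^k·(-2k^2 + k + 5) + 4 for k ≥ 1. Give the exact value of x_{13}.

324

(-1)^13 = -1; -2k^2 + k + 5 at k=13 is -320; so x_{13} = 324.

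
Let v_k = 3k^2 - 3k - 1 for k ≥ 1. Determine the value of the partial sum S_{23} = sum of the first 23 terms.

12121

Over k = 1..23: Σk = 276, Σk² = 4324.
Total = (3)·4324 + (-3)·276 + (-1)·23 = 12121.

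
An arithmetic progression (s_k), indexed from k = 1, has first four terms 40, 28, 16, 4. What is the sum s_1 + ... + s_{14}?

Common difference d = -12.
s_k = 40 + (k - 1)·(-12).
s_{14} = -116; S = 14·(40 + (-116))/2 = -532.

-532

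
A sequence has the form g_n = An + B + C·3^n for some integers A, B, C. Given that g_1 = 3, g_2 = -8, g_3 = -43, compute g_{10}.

-118080

At n = 1, 2, 3: A + B + 3C = 3; 2A + B + 9C = -8; 3A + B + 27C = -43.
Subtracting the first from the second: A + 6C = -11.
Subtracting the second from the third: A + 18C = -35.
Solving: C = -2, A = 1, then B = 8.
So g_n = 1·n + 8 + (-2)·3^n; at n=10 this is -118080.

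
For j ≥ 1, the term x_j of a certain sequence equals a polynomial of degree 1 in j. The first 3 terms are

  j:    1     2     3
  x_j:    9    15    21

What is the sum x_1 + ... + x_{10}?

360

1st diffs: 6, 6 (constant).
So x_j = 6j + 3.
Continuing: …, 27, 33, 39, 45, …, x_{10} = 63.
Summing j = 1..10 (10 terms) gives 360.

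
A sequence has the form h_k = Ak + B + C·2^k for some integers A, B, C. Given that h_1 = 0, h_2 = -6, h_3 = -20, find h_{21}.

At k = 1, 2, 3: A + B + 2C = 0; 2A + B + 4C = -6; 3A + B + 8C = -20.
Subtracting the first from the second: A + 2C = -6.
Subtracting the second from the third: A + 4C = -14.
Solving: C = -4, A = 2, then B = 6.
So h_k = 2·k + 6 + (-4)·2^k; at k=21 this is -8388560.

-8388560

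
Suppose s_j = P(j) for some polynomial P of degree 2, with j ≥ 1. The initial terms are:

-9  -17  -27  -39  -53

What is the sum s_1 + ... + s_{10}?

-690

1st diffs: -8, -10, -12, -14.
2nd diffs: -2, -2, -2 (constant).
Newton forward-difference form: s_j = -9 + (-8)·C(j-1,1) + (-2)·C(j-1,2).
Continuing: …, -69, -87, -107, -129, …, s_{10} = -153.
Summing j = 1..10 (10 terms) gives -690.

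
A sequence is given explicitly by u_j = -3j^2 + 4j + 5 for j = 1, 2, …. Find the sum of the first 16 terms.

-3864

Over j = 1..16: Σj = 136, Σj² = 1496.
Total = (-3)·1496 + (4)·136 + (5)·16 = -3864.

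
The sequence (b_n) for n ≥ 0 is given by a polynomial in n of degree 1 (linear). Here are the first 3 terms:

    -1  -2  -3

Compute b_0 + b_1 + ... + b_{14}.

-120

1st diffs: -1, -1 (constant).
So b_n = -n - 1.
Continuing: …, -4, -5, -6, -7, …, b_{14} = -15.
Summing n = 0..14 (15 terms) gives -120.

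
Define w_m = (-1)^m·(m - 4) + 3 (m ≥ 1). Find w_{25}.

-18

(-1)^25 = -1; m - 4 at m=25 is 21; so w_{25} = -18.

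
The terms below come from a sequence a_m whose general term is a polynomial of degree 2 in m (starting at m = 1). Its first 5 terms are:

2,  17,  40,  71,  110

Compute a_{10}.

425

1st diffs: 15, 23, 31, 39.
2nd diffs: 8, 8, 8 (constant).
Newton forward-difference form: a_m = 2 + 15·C(m-1,1) + 8·C(m-1,2).
At m = 10: m-1 = 9, so a_{10} = 2 + 135 + 288 = 425.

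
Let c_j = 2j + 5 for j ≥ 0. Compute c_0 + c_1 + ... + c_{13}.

Over j = 0..13: Σj = 91.
Total = (2)·91 + (5)·14 = 252.

252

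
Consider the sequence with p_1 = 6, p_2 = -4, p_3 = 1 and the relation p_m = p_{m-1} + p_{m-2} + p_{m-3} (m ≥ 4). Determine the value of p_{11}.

Compute successive terms:
p_4 = 3;  p_5 = 0;  p_6 = 4;  p_7 = 7;  p_8 = 11;  p_9 = 22;  p_{10} = 40;  p_{11} = 73.

73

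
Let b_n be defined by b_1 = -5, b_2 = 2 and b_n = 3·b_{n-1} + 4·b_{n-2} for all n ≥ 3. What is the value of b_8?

Iterate the recurrence:
b_3 = -14  b_4 = -34  b_5 = -158  b_6 = -610  b_7 = -2462  b_8 = -9826.
(Characteristic roots are 4 and -1.)

-9826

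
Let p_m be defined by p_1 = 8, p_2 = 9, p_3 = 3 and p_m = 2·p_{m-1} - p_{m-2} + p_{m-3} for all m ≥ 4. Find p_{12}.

Step forward from the initial values:
p_4 = 5  p_5 = 16  p_6 = 30  p_7 = 49  p_8 = 84  p_9 = 149  p_{10} = 263  p_{11} = 461  p_{12} = 808.

808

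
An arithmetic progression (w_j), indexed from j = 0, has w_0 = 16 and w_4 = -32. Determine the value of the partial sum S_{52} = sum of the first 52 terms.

-15080

Common difference d = (-32 - 16) / (4 - 0) = -12.
w_j = 16 + (j - 0)·(-12).
w_{51} = -596; S = 52·(16 + (-596))/2 = -15080.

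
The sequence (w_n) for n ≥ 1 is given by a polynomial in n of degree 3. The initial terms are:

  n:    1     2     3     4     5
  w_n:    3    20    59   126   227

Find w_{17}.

1st diffs: 17, 39, 67, 101.
2nd diffs: 22, 28, 34.
3rd diffs: 6, 6 (constant).
So w_n = n^3 + 5n^2 - 5n + 2.
Evaluating at n = 17 gives w_{17} = 6275.

6275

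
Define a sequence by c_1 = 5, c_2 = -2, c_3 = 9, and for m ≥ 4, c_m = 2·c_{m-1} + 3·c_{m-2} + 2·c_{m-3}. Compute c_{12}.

Iterate the recurrence:
c_4 = 22;  c_5 = 67;  c_6 = 218;  c_7 = 681;  c_8 = 2150;  c_9 = 6779;  c_{10} = 21370;  c_{11} = 67377;  c_{12} = 212422.

212422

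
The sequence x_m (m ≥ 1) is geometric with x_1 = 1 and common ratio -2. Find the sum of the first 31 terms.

715827883

x_m = 1·(-2)^(m-1).
S = 1·((-2)^31 - 1)/(-2 - 1) = 1·(-2147483648 - 1)/(-3) = 715827883.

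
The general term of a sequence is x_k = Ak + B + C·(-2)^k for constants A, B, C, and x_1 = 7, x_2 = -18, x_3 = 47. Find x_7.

667

The three given values yield: A + B - 2C = 7; 2A + B + 4C = -18; 3A + B - 8C = 47.
Subtracting the first from the second: A + 6C = -25.
Subtracting the second from the third: A - 12C = 65.
Solving: C = -5, A = 5, then B = -8.
Therefore x_7 = 35 + (-8) + (-5)·(-128) = 667.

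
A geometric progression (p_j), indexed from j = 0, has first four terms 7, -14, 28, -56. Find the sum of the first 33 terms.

20043180717

Common ratio r = -2.
p_j = 7·(-2)^(j-0).
S = 7·((-2)^33 - 1)/(-2 - 1) = 7·(-8589934592 - 1)/(-3) = 20043180717.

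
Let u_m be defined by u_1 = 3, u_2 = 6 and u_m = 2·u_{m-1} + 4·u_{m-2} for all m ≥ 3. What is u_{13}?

Applying the relation repeatedly:
u_3 = 24; u_4 = 72; u_5 = 240; …; u_{10} = 84480; u_{11} = 273408; u_{12} = 884736; u_{13} = 2863104.

2863104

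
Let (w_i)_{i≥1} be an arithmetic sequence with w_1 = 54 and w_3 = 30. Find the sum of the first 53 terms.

Common difference d = (30 - 54) / (3 - 1) = -12.
w_i = 54 + (i - 1)·(-12).
w_{53} = -570; S = 53·(54 + (-570))/2 = -13674.

-13674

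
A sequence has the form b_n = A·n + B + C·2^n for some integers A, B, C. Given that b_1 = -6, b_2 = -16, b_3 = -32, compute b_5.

-112

Plug in n = 1, 2, 3: A + B + 2C = -6; 2A + B + 4C = -16; 3A + B + 8C = -32.
Subtracting the first from the second: A + 2C = -10.
Subtracting the second from the third: A + 4C = -16.
Solving: C = -3, A = -4, then B = 4.
So b_n = -4·n + 4 + (-3)·2^n; at n=5 this is -112.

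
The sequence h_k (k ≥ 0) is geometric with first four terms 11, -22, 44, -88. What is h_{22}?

Common ratio r = -2.
h_k = 11·(-2)^(k-0).
h_{22} = 11·(-2)^22 = 46137344.

46137344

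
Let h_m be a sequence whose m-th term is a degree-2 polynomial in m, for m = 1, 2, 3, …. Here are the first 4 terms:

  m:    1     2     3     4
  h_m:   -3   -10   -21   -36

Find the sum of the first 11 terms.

1st diffs: -7, -11, -15.
2nd diffs: -4, -4 (constant).
Newton forward-difference form: h_m = -3 + (-7)·C(m-1,1) + (-4)·C(m-1,2).
Continuing: …, -55, -78, -105, -136, …, h_{11} = -253.
Summing m = 1..11 (11 terms) gives -1078.

-1078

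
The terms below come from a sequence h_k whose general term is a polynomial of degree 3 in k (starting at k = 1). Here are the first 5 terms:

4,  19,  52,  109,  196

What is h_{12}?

1st diffs: 15, 33, 57, 87.
2nd diffs: 18, 24, 30.
3rd diffs: 6, 6 (constant).
Newton forward-difference form: h_k = 4 + 15·C(k-1,1) + 18·C(k-1,2) + 6·C(k-1,3).
At k = 12: k-1 = 11, so h_{12} = 4 + 165 + 990 + 990 = 2149.

2149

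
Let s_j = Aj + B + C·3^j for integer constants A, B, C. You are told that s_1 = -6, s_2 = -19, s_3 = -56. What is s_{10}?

-118107

The three given values yield: A + B + 3C = -6; 2A + B + 9C = -19; 3A + B + 27C = -56.
Subtracting the first from the second: A + 6C = -13.
Subtracting the second from the third: A + 18C = -37.
Solving: C = -2, A = -1, then B = 1.
Hence s_{10} = -1·10 + 1 + (-2)·59049 = -118107.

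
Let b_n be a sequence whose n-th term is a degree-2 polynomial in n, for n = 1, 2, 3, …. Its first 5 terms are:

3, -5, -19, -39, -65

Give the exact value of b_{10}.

-285

1st diffs: -8, -14, -20, -26.
2nd diffs: -6, -6, -6 (constant).
Newton forward-difference form: b_n = 3 + (-8)·C(n-1,1) + (-6)·C(n-1,2).
At n = 10: n-1 = 9, so b_{10} = 3 - 72 - 216 = -285.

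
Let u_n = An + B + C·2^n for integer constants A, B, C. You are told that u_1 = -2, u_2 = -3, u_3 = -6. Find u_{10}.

The three given values yield: A + B + 2C = -2; 2A + B + 4C = -3; 3A + B + 8C = -6.
Subtracting the first from the second: A + 2C = -1.
Subtracting the second from the third: A + 4C = -3.
Solving: C = -1, A = 1, then B = -1.
So u_n = 1·n + (-1) + (-1)·2^n; at n=10 this is -1015.

-1015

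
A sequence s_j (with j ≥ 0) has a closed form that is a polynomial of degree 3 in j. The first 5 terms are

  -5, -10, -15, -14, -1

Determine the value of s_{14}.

2109

1st diffs: -5, -5, 1, 13.
2nd diffs: 0, 6, 12.
3rd diffs: 6, 6 (constant).
Newton forward-difference form: s_j = -5 + (-5)·C(j,1) + 6·C(j,3).
At j = 14: j = 14, so s_{14} = -5 - 70 + 2184 = 2109.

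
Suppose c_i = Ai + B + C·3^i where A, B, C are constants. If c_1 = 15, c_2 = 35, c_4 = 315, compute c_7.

At i = 1, 2, 4: A + B + 3C = 15; 2A + B + 9C = 35; 4A + B + 81C = 315.
Subtracting the first from the second: A + 6C = 20.
Subtracting the second from the third: 2A + 72C = 280.
Solving: C = 4, A = -4, then B = 7.
Therefore c_7 = -28 + 7 + 4·2187 = 8727.

8727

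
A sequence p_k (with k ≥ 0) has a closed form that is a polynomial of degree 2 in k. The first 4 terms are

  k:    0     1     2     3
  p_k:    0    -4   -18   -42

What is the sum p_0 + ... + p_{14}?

-4970

1st diffs: -4, -14, -24.
2nd diffs: -10, -10 (constant).
Newton forward-difference form: p_k = (-4)·C(k,1) + (-10)·C(k,2).
Continuing: …, -76, -120, -174, -238, …, p_{14} = -966.
Summing k = 0..14 (15 terms) gives -4970.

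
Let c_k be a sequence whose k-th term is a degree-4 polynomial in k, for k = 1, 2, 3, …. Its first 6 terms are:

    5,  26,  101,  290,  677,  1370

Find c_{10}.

1st diffs: 21, 75, 189, 387, 693.
2nd diffs: 54, 114, 198, 306.
3rd diffs: 60, 84, 108.
4th diffs: 24, 24 (constant).
Newton forward-difference form: c_k = 5 + 21·C(k-1,1) + 54·C(k-1,2) + 60·C(k-1,3) + 24·C(k-1,4).
At k = 10: k-1 = 9, so c_{10} = 5 + 189 + 1944 + 5040 + 3024 = 10202.

10202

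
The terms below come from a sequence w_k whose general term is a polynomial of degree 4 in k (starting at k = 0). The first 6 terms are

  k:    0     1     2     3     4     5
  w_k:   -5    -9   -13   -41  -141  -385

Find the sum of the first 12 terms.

1st diffs: -4, -4, -28, -100, -244.
2nd diffs: 0, -24, -72, -144.
3rd diffs: -24, -48, -72.
4th diffs: -24, -24 (constant).
Newton forward-difference form: w_k = -5 + (-4)·C(k,1) + (-24)·C(k,3) + (-24)·C(k,4).
Continuing: …, -869, -1713, -3061, -5081, …, w_{11} = -11929.
Summing k = 0..11 (12 terms) gives -31212.

-31212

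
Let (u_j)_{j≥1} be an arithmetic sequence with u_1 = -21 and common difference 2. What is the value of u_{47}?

u_j = -21 + (j - 1)·2.
u_{47} = -21 + 46·2 = 71.

71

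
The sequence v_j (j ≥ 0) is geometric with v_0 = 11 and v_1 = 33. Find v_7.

24057

Common ratio r = 3.
v_j = 11·3^(j-0).
v_7 = 11·3^7 = 24057.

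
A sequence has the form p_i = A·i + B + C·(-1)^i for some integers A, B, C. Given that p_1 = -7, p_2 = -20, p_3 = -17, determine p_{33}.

Plug in i = 1, 2, 3: A + B - C = -7; 2A + B + C = -20; 3A + B - C = -17.
Subtracting the first from the second: A + 2C = -13.
Subtracting the second from the third: A - 2C = 3.
Solving: C = -4, A = -5, then B = -6.
Therefore p_{33} = -165 + (-6) + (-4)·(-1) = -167.

-167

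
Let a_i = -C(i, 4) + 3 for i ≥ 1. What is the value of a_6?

C(6, 4) = 15, so a_6 = -12.

-12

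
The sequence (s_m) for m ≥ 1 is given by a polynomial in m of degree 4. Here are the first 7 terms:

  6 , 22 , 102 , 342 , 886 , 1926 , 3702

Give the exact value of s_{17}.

1st diffs: 16, 80, 240, 544, 1040, 1776.
2nd diffs: 64, 160, 304, 496, 736.
3rd diffs: 96, 144, 192, 240.
4th diffs: 48, 48, 48 (constant).
Newton forward-difference form: s_m = 6 + 16·C(m-1,1) + 64·C(m-1,2) + 96·C(m-1,3) + 48·C(m-1,4).
At m = 17: m-1 = 16, so s_{17} = 6 + 256 + 7680 + 53760 + 87360 = 149062.

149062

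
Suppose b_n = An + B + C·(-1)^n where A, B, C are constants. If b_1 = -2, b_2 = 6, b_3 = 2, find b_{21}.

38

Write the equations: A + B - C = -2; 2A + B + C = 6; 3A + B - C = 2.
Subtracting the first from the second: A + 2C = 8.
Subtracting the second from the third: A - 2C = -4.
Solving: C = 3, A = 2, then B = -1.
So b_n = 2·n + (-1) + 3·(-1)^n; at n=21 this is 38.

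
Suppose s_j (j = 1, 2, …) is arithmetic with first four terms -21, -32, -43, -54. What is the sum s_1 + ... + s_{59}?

-20060

Common difference d = -11.
s_j = -21 + (j - 1)·(-11).
s_{59} = -659; S = 59·(-21 + (-659))/2 = -20060.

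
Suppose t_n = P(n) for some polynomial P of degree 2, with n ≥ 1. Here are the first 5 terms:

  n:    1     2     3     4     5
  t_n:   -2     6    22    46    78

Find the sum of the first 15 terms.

1st diffs: 8, 16, 24, 32.
2nd diffs: 8, 8, 8 (constant).
So t_n = 4n^2 - 4n - 2.
Continuing: …, 118, 166, 222, 286, …, t_{15} = 838.
Summing n = 1..15 (15 terms) gives 4450.

4450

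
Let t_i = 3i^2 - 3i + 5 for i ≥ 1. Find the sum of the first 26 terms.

17680

Over i = 1..26: Σi = 351, Σi² = 6201.
Total = (3)·6201 + (-3)·351 + (5)·26 = 17680.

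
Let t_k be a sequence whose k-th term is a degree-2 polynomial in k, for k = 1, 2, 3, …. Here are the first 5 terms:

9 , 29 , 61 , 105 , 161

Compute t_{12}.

889

1st diffs: 20, 32, 44, 56.
2nd diffs: 12, 12, 12 (constant).
Newton forward-difference form: t_k = 9 + 20·C(k-1,1) + 12·C(k-1,2).
At k = 12: k-1 = 11, so t_{12} = 9 + 220 + 660 = 889.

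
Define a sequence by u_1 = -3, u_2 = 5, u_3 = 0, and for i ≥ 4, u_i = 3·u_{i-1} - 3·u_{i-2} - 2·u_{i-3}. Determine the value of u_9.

408

u_4 = -9;  u_5 = -37;  u_6 = -84;  u_7 = -123;  u_8 = -43;  u_9 = 408.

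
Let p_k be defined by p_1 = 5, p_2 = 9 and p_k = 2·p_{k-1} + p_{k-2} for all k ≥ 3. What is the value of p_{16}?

Applying the relation repeatedly:
p_3 = 23, p_4 = 55, p_5 = 133, …, p_{13} = 153445, p_{14} = 370449, p_{15} = 894343, p_{16} = 2159135.

2159135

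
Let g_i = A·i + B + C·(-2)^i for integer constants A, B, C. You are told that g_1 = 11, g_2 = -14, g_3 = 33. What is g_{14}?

Plug in i = 1, 2, 3: A + B - 2C = 11; 2A + B + 4C = -14; 3A + B - 8C = 33.
Subtracting the first from the second: A + 6C = -25.
Subtracting the second from the third: A - 12C = 47.
Solving: C = -4, A = -1, then B = 4.
So g_i = -1·i + 4 + (-4)·(-2)^i; at i=14 this is -65546.

-65546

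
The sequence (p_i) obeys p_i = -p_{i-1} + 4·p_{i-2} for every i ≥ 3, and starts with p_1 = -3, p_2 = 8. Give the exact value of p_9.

-5700

Step forward from the initial values:
p_3 = -20  p_4 = 52  p_5 = -132  p_6 = 340  p_7 = -868  p_8 = 2228  p_9 = -5700.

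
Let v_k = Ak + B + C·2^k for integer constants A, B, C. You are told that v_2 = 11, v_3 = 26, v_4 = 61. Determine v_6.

291

The three given values yield: 2A + B + 4C = 11; 3A + B + 8C = 26; 4A + B + 16C = 61.
Subtracting the first from the second: A + 4C = 15.
Subtracting the second from the third: A + 8C = 35.
Solving: C = 5, A = -5, then B = 1.
Hence v_6 = -5·6 + 1 + 5·64 = 291.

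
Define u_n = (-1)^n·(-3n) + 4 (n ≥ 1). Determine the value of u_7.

25

(-1)^7 = -1; -3n at n=7 is -21; so u_7 = 25.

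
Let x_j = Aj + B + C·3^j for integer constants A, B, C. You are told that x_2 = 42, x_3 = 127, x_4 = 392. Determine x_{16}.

215233532

The three given values yield: 2A + B + 9C = 42; 3A + B + 27C = 127; 4A + B + 81C = 392.
Subtracting the first from the second: A + 18C = 85.
Subtracting the second from the third: A + 54C = 265.
Solving: C = 5, A = -5, then B = 7.
Therefore x_{16} = -80 + 7 + 5·43046721 = 215233532.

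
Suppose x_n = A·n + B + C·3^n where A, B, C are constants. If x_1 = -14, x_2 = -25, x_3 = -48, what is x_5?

-274

The three given values yield: A + B + 3C = -14; 2A + B + 9C = -25; 3A + B + 27C = -48.
Subtracting the first from the second: A + 6C = -11.
Subtracting the second from the third: A + 18C = -23.
Solving: C = -1, A = -5, then B = -6.
So x_n = -5·n + (-6) + (-1)·3^n; at n=5 this is -274.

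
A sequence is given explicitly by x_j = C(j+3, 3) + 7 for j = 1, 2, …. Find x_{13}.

C(16, 3) = 560, so x_{13} = 567.

567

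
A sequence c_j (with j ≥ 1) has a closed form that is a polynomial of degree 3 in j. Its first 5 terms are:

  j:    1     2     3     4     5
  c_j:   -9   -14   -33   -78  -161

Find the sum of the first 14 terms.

1st diffs: -5, -19, -45, -83.
2nd diffs: -14, -26, -38.
3rd diffs: -12, -12 (constant).
Newton forward-difference form: c_j = -9 + (-5)·C(j-1,1) + (-14)·C(j-1,2) + (-12)·C(j-1,3).
Continuing: …, -294, -489, -758, -1113, …, c_{14} = -4598.
Summing j = 1..14 (14 terms) gives -17689.

-17689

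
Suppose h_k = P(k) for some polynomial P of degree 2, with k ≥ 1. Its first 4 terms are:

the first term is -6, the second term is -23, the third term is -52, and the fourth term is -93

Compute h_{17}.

1st diffs: -17, -29, -41.
2nd diffs: -12, -12 (constant).
So h_k = -6k^2 + k - 1.
Evaluating at k = 17 gives h_{17} = -1718.

-1718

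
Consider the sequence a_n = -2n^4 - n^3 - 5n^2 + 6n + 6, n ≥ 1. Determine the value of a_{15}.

-105654

a_{15} = -2·15^4 - 1·15^3 - 5·15^2 + 6·15 + 6 = -105654.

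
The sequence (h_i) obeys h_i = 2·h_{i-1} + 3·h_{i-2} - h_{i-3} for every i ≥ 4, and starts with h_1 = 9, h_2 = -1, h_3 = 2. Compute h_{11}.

-8128

h_4 = -8;  h_5 = -9;  h_6 = -44;  h_7 = -107;  h_8 = -337;  h_9 = -951;  h_{10} = -2806;  h_{11} = -8128.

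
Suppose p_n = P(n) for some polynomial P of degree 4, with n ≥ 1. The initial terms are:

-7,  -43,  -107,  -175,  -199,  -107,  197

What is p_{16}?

1st diffs: -36, -64, -68, -24, 92, 304.
2nd diffs: -28, -4, 44, 116, 212.
3rd diffs: 24, 48, 72, 96.
4th diffs: 24, 24, 24 (constant).
Newton forward-difference form: p_n = -7 + (-36)·C(n-1,1) + (-28)·C(n-1,2) + 24·C(n-1,3) + 24·C(n-1,4).
At n = 16: n-1 = 15, so p_{16} = -7 - 540 - 2940 + 10920 + 32760 = 40193.

40193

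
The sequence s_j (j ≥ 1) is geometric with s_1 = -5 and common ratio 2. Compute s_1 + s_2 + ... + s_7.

-635

s_j = (-5)·2^(j-1).
S = (-5)·(2^7 - 1)/(2 - 1) = (-5)·(128 - 1)/(1) = -635.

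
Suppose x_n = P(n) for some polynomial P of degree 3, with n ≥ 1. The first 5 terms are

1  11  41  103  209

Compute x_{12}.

1st diffs: 10, 30, 62, 106.
2nd diffs: 20, 32, 44.
3rd diffs: 12, 12 (constant).
So x_n = 2n^3 - 2n^2 + 2n - 1.
Evaluating at n = 12 gives x_{12} = 3191.

3191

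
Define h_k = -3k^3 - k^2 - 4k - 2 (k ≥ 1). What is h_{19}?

h_{19} = -3·19^3 - 1·19^2 - 4·19 - 2 = -21016.

-21016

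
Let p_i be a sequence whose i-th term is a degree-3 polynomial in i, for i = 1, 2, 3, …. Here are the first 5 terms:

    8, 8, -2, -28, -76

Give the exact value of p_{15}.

1st diffs: 0, -10, -26, -48.
2nd diffs: -10, -16, -22.
3rd diffs: -6, -6 (constant).
Newton forward-difference form: p_i = 8 + (-10)·C(i-1,2) + (-6)·C(i-1,3).
At i = 15: i-1 = 14, so p_{15} = 8 - 910 - 2184 = -3086.

-3086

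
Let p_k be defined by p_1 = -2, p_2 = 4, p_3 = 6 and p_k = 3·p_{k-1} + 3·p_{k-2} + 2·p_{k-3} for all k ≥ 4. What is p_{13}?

p_4 = 26;  p_5 = 104;  p_6 = 402;  p_7 = 1570;  p_8 = 6124;  p_9 = 23886;  p_{10} = 93170;  p_{11} = 363416;  p_{12} = 1417530;  p_{13} = 5529178.

5529178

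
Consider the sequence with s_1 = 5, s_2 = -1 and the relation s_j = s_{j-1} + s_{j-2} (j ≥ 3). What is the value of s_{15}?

788

s_3 = 4, s_4 = 3, s_5 = 7, …, s_{12} = 186, s_{13} = 301, s_{14} = 487, s_{15} = 788.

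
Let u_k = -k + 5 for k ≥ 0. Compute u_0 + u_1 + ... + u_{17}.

Over k = 0..17: Σk = 153.
Total = (-1)·153 + (5)·18 = -63.

-63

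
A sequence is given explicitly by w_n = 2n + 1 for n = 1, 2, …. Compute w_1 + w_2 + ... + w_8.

80

Over n = 1..8: Σn = 36.
Total = (2)·36 + (1)·8 = 80.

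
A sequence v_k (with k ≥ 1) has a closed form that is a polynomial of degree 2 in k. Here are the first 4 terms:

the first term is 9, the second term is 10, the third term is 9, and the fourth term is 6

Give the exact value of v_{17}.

-215

1st diffs: 1, -1, -3.
2nd diffs: -2, -2 (constant).
Newton forward-difference form: v_k = 9 + 1·C(k-1,1) + (-2)·C(k-1,2).
At k = 17: k-1 = 16, so v_{17} = 9 + 16 - 240 = -215.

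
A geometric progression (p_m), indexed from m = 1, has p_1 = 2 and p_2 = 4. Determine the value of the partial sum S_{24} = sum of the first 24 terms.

33554430

Common ratio r = 2.
p_m = 2·2^(m-1).
S = 2·(2^24 - 1)/(2 - 1) = 2·(16777216 - 1)/(1) = 33554430.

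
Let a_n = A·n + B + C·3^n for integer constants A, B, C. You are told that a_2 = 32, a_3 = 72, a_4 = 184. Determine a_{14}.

At n = 2, 3, 4: 2A + B + 9C = 32; 3A + B + 27C = 72; 4A + B + 81C = 184.
Subtracting the first from the second: A + 18C = 40.
Subtracting the second from the third: A + 54C = 112.
Solving: C = 2, A = 4, then B = 6.
So a_n = 4·n + 6 + 2·3^n; at n=14 this is 9566000.

9566000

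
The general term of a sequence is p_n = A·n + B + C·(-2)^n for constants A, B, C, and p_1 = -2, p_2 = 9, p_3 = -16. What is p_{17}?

The three given values yield: A + B - 2C = -2; 2A + B + 4C = 9; 3A + B - 8C = -16.
Subtracting the first from the second: A + 6C = 11.
Subtracting the second from the third: A - 12C = -25.
Solving: C = 2, A = -1, then B = 3.
So p_n = -1·n + 3 + 2·(-2)^n; at n=17 this is -262158.

-262158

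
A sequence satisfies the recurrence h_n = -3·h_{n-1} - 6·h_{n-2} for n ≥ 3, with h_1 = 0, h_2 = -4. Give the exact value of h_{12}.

22356

Applying the relation repeatedly:
h_3 = 12, h_4 = -12, h_5 = -36, h_6 = 180, h_7 = -324, h_8 = -108, h_9 = 2268, h_{10} = -6156, h_{11} = 4860, h_{12} = 22356.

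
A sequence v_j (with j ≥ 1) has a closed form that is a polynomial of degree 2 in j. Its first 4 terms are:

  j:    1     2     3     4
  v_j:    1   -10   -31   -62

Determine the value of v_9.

1st diffs: -11, -21, -31.
2nd diffs: -10, -10 (constant).
So v_j = -5j^2 + 4j + 2.
Evaluating at j = 9 gives v_9 = -367.

-367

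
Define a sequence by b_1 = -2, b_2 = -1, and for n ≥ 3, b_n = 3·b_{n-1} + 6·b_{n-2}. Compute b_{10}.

-380619

Iterate the recurrence:
b_3 = -15; b_4 = -51; b_5 = -243; b_6 = -1035; b_7 = -4563; b_8 = -19899; b_9 = -87075; b_{10} = -380619.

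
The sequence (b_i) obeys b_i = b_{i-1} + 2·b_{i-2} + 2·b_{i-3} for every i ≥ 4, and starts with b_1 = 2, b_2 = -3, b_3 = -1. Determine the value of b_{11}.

-1239

Compute successive terms:
b_4 = -3;  b_5 = -11;  b_6 = -19;  b_7 = -47;  b_8 = -107;  b_9 = -239;  b_{10} = -547;  b_{11} = -1239.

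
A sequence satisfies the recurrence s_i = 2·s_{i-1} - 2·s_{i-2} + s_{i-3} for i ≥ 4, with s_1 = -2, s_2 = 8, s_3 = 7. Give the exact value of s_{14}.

8

s_4 = -4; s_5 = -14; s_6 = -13; …; s_{11} = -14; s_{12} = -13; s_{13} = -2; s_{14} = 8.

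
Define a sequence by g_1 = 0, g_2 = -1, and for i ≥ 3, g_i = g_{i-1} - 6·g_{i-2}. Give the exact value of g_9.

539

Applying the relation repeatedly:
g_3 = -1;  g_4 = 5;  g_5 = 11;  g_6 = -19;  g_7 = -85;  g_8 = 29;  g_9 = 539.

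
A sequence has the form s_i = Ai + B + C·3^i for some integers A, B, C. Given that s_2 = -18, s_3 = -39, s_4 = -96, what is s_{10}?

Write the equations: 2A + B + 9C = -18; 3A + B + 27C = -39; 4A + B + 81C = -96.
Subtracting the first from the second: A + 18C = -21.
Subtracting the second from the third: A + 54C = -57.
Solving: C = -1, A = -3, then B = -3.
Hence s_{10} = -3·10 + (-3) + (-1)·59049 = -59082.

-59082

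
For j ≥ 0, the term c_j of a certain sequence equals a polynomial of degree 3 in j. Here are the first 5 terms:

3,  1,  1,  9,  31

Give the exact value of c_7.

1st diffs: -2, 0, 8, 22.
2nd diffs: 2, 8, 14.
3rd diffs: 6, 6 (constant).
So c_j = j^3 - 2j^2 - j + 3.
Evaluating at j = 7 gives c_7 = 241.

241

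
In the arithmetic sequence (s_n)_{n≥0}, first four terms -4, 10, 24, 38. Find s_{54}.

752

Common difference d = 14.
s_n = -4 + (n - 0)·14.
s_{54} = -4 + 54·14 = 752.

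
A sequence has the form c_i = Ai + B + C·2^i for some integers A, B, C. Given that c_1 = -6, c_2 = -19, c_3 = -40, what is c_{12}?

Write the equations: A + B + 2C = -6; 2A + B + 4C = -19; 3A + B + 8C = -40.
Subtracting the first from the second: A + 2C = -13.
Subtracting the second from the third: A + 4C = -21.
Solving: C = -4, A = -5, then B = 7.
Hence c_{12} = -5·12 + 7 + (-4)·4096 = -16437.

-16437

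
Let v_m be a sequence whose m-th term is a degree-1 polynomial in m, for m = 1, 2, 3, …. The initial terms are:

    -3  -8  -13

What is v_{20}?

-98

1st diffs: -5, -5 (constant).
So v_m = -5m + 2.
Evaluating at m = 20 gives v_{20} = -98.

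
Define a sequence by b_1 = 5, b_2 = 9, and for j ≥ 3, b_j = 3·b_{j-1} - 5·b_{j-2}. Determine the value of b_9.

Compute successive terms:
b_3 = 2; b_4 = -39; b_5 = -127; b_6 = -186; b_7 = 77; b_8 = 1161; b_9 = 3098.

3098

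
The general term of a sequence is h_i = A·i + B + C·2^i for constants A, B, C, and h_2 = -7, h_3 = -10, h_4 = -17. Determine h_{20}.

-1048561

At i = 2, 3, 4: 2A + B + 4C = -7; 3A + B + 8C = -10; 4A + B + 16C = -17.
Subtracting the first from the second: A + 4C = -3.
Subtracting the second from the third: A + 8C = -7.
Solving: C = -1, A = 1, then B = -5.
Therefore h_{20} = 20 + (-5) + (-1)·1048576 = -1048561.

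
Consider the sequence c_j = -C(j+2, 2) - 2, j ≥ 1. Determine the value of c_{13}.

C(15, 2) = 105, so c_{13} = -107.

-107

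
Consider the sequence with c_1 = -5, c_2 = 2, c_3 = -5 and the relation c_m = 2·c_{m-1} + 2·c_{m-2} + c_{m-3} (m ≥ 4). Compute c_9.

c_4 = -11  c_5 = -30  c_6 = -87  c_7 = -245  c_8 = -694  c_9 = -1965.

-1965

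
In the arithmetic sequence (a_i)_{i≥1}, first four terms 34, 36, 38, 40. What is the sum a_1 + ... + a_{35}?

Common difference d = 2.
a_i = 34 + (i - 1)·2.
a_{35} = 102; S = 35·(34 + 102)/2 = 2380.

2380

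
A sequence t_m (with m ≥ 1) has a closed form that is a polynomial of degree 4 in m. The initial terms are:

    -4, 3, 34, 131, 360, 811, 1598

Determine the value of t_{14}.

1st diffs: 7, 31, 97, 229, 451, 787.
2nd diffs: 24, 66, 132, 222, 336.
3rd diffs: 42, 66, 90, 114.
4th diffs: 24, 24, 24 (constant).
Newton forward-difference form: t_m = -4 + 7·C(m-1,1) + 24·C(m-1,2) + 42·C(m-1,3) + 24·C(m-1,4).
At m = 14: m-1 = 13, so t_{14} = -4 + 91 + 1872 + 12012 + 17160 = 31131.

31131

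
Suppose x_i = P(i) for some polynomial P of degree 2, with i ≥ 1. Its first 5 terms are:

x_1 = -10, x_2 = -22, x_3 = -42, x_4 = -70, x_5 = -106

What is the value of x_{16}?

-1030

1st diffs: -12, -20, -28, -36.
2nd diffs: -8, -8, -8 (constant).
Newton forward-difference form: x_i = -10 + (-12)·C(i-1,1) + (-8)·C(i-1,2).
At i = 16: i-1 = 15, so x_{16} = -10 - 180 - 840 = -1030.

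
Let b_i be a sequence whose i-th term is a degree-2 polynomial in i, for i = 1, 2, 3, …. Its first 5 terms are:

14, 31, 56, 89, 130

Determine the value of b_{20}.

1st diffs: 17, 25, 33, 41.
2nd diffs: 8, 8, 8 (constant).
Newton forward-difference form: b_i = 14 + 17·C(i-1,1) + 8·C(i-1,2).
At i = 20: i-1 = 19, so b_{20} = 14 + 323 + 1368 = 1705.

1705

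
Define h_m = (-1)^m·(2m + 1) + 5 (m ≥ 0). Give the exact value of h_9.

-14

(-1)^9 = -1; 2m + 1 at m=9 is 19; so h_9 = -14.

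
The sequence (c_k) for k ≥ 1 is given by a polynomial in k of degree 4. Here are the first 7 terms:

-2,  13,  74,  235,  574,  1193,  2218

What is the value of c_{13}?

1st diffs: 15, 61, 161, 339, 619, 1025.
2nd diffs: 46, 100, 178, 280, 406.
3rd diffs: 54, 78, 102, 126.
4th diffs: 24, 24, 24 (constant).
Newton forward-difference form: c_k = -2 + 15·C(k-1,1) + 46·C(k-1,2) + 54·C(k-1,3) + 24·C(k-1,4).
At k = 13: k-1 = 12, so c_{13} = -2 + 180 + 3036 + 11880 + 11880 = 26974.

26974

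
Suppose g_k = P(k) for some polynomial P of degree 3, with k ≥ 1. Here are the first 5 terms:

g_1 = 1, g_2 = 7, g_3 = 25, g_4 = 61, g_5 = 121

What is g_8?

1st diffs: 6, 18, 36, 60.
2nd diffs: 12, 18, 24.
3rd diffs: 6, 6 (constant).
Newton forward-difference form: g_k = 1 + 6·C(k-1,1) + 12·C(k-1,2) + 6·C(k-1,3).
At k = 8: k-1 = 7, so g_8 = 1 + 42 + 252 + 210 = 505.

505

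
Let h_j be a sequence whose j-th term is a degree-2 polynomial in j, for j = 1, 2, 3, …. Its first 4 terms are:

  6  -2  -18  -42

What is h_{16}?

1st diffs: -8, -16, -24.
2nd diffs: -8, -8 (constant).
Newton forward-difference form: h_j = 6 + (-8)·C(j-1,1) + (-8)·C(j-1,2).
At j = 16: j-1 = 15, so h_{16} = 6 - 120 - 840 = -954.

-954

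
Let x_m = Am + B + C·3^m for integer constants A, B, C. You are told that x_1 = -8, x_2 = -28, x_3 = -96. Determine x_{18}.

-1549681884

At m = 1, 2, 3: A + B + 3C = -8; 2A + B + 9C = -28; 3A + B + 27C = -96.
Subtracting the first from the second: A + 6C = -20.
Subtracting the second from the third: A + 18C = -68.
Solving: C = -4, A = 4, then B = 0.
Hence x_{18} = 4·18 + 0 + (-4)·387420489 = -1549681884.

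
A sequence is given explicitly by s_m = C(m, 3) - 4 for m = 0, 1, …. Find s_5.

6

C(5, 3) = 10, so s_5 = 6.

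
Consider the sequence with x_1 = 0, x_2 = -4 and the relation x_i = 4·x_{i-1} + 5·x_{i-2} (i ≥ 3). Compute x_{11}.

Step forward from the initial values:
x_3 = -16  x_4 = -84  x_5 = -416  x_6 = -2084  x_7 = -10416  x_8 = -52084  x_9 = -260416  x_{10} = -1302084  x_{11} = -6510416.
(Characteristic roots are 5 and -1.)

-6510416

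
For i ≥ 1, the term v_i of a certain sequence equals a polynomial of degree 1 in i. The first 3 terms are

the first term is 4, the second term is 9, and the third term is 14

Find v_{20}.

1st diffs: 5, 5 (constant).
So v_i = 5i - 1.
Evaluating at i = 20 gives v_{20} = 99.

99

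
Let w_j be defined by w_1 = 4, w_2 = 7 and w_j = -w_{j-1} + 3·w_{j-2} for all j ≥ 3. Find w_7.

Compute successive terms:
w_3 = 5;  w_4 = 16;  w_5 = -1;  w_6 = 49;  w_7 = -52.

-52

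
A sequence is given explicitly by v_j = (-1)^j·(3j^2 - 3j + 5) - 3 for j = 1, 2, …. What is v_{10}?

272

(-1)^10 = 1; 3j^2 - 3j + 5 at j=10 is 275; so v_{10} = 272.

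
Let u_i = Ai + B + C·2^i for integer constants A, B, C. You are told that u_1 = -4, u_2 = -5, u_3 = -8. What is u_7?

-124

The three given values yield: A + B + 2C = -4; 2A + B + 4C = -5; 3A + B + 8C = -8.
Subtracting the first from the second: A + 2C = -1.
Subtracting the second from the third: A + 4C = -3.
Solving: C = -1, A = 1, then B = -3.
Hence u_7 = 1·7 + (-3) + (-1)·128 = -124.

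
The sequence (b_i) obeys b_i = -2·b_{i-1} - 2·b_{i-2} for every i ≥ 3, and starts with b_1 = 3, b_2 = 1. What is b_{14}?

-64

Applying the relation repeatedly:
b_3 = -8  b_4 = 14  b_5 = -12  …  b_{11} = -128  b_{12} = 224  b_{13} = -192  b_{14} = -64.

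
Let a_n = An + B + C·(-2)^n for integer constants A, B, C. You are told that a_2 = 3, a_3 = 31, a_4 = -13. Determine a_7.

287

The three given values yield: 2A + B + 4C = 3; 3A + B - 8C = 31; 4A + B + 16C = -13.
Subtracting the first from the second: A - 12C = 28.
Subtracting the second from the third: A + 24C = -44.
Solving: C = -2, A = 4, then B = 3.
Hence a_7 = 4·7 + 3 + (-2)·(-128) = 287.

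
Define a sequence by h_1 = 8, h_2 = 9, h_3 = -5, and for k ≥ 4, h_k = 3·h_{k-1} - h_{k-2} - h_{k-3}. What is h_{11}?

-22829

Compute successive terms:
h_4 = -32  h_5 = -100  h_6 = -263  h_7 = -657  h_8 = -1608  h_9 = -3904  h_{10} = -9447  h_{11} = -22829.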